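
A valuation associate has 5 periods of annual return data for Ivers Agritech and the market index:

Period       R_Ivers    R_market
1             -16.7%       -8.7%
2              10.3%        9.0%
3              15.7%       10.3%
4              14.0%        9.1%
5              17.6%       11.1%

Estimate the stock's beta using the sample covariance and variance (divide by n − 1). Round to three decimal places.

Mean R_i = (-16.7 + 10.3 + 15.7 + 14.0 + 17.6) / 5 = 8.1800%
Mean R_m = (-8.7 + 9.0 + 10.3 + 9.1 + 11.1) / 5 = 6.1600%
Σ(R_i − R̄_i)(R_m − R̄_m) = 470.5160  ⇒  Cov = 470.5160 / 4 = 117.6290
Σ(R_m − R̄_m)² = 279.0720  ⇒  Var(R_m) = 279.0720 / 4 = 69.7680
β = Cov / Var(R_m) = 117.6290 / 69.7680 = 1.6860

1.686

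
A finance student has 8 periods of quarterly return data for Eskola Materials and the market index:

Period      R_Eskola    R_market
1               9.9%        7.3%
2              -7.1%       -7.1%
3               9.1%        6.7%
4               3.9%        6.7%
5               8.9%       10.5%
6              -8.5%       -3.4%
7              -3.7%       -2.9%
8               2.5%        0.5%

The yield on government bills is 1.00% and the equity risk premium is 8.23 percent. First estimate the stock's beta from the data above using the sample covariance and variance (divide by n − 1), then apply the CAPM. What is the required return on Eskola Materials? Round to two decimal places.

10.04%

Mean R_i = (9.9 − 7.1 + 9.1 + 3.9 + 8.9 − 8.5 − 3.7 + 2.5) / 8 = 1.8750%
Mean R_m = (7.3 − 7.1 + 6.7 + 6.7 + 10.5 − 3.4 − 2.9 + 0.5) / 8 = 2.2875%
Σ(R_i − R̄_i)(R_m − R̄_m) = 309.7975  ⇒  Cov = 309.7975 / 7 = 44.2568
Σ(R_m − R̄_m)² = 282.0888  ⇒  Var(R_m) = 282.0888 / 7 = 40.2984
β = Cov / Var(R_m) = 44.2568 / 40.2984 = 1.0982
E(R) = R_f + β × MRP = 1.00% + 1.0982 × 8.23% = 10.04%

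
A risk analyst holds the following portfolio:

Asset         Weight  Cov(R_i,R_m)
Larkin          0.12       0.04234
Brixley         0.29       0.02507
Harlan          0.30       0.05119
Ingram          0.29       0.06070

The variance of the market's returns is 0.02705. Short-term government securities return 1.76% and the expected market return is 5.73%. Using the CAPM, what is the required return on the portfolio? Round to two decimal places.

8.41%

β_Larkin = 0.04234 / 0.02705 = 1.5652
β_Brixley = 0.02507 / 0.02705 = 0.9268
β_Harlan = 0.05119 / 0.02705 = 1.8924
β_Ingram = 0.06070 / 0.02705 = 2.2440
β_P = Σ w_i β_i = 0.12×1.5652 + 0.29×0.9268 + 0.30×1.8924 + 0.29×2.2440 = 1.6751
MRP = 5.73% − 1.76% = 3.97%
E(R_P) = R_f + β_P × MRP = 1.76% + 1.6751 × 3.97% = 8.41%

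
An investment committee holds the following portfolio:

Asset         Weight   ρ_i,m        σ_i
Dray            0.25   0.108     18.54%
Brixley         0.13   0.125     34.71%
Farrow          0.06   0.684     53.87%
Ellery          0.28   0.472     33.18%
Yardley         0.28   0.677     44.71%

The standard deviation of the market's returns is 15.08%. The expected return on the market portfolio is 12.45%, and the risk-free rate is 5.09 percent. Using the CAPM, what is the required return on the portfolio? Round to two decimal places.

β_Dray = 0.108 × 18.54% / 15.08% = 0.1328
β_Brixley = 0.125 × 34.71% / 15.08% = 0.2877
β_Farrow = 0.684 × 53.87% / 15.08% = 2.4434
β_Ellery = 0.472 × 33.18% / 15.08% = 1.0385
β_Yardley = 0.677 × 44.71% / 15.08% = 2.0072
β_P = Σ w_i β_i = 0.25×0.1328 + 0.13×0.2877 + 0.06×2.4434 + 0.28×1.0385 + 0.28×2.0072 = 1.0700
MRP = 12.45% − 5.09% = 7.36%
E(R_P) = R_f + β_P × MRP = 5.09% + 1.0700 × 7.36% = 12.97%

12.97%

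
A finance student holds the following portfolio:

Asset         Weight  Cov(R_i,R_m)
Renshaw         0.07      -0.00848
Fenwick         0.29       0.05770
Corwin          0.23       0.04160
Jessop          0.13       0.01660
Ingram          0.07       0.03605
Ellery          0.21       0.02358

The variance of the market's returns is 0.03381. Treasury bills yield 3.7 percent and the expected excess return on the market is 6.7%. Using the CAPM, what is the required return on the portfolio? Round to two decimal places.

10.70%

β_Renshaw = -0.00848 / 0.03381 = -0.2508
β_Fenwick = 0.05770 / 0.03381 = 1.7066
β_Corwin = 0.04160 / 0.03381 = 1.2304
β_Jessop = 0.01660 / 0.03381 = 0.4910
β_Ingram = 0.03605 / 0.03381 = 1.0663
β_Ellery = 0.02358 / 0.03381 = 0.6974
β_P = Σ w_i β_i = 0.07×-0.2508 + 0.29×1.7066 + 0.23×1.2304 + 0.13×0.4910 + 0.07×1.0663 + 0.21×0.6974 = 1.0453
E(R_P) = R_f + β_P × MRP = 3.7% + 1.0453 × 6.7% = 10.70%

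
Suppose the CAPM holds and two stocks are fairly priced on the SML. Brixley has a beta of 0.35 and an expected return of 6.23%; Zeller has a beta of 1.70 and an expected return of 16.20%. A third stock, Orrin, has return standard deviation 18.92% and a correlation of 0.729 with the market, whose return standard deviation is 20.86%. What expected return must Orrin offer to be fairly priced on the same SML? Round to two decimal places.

MRP = (16.20% − 6.23%) / (1.70 − 0.35) = 7.3852%
R_f = 6.23% − 0.35 × 7.3852% = 3.6452%
β_Orrin = ρ·σ_i/σ_m = 0.729 × 18.92 / 20.86 = 0.6612
E(R_Orrin) = R_f + β × MRP = 3.6452% + 0.6612 × 7.3852% = 8.53%

8.53%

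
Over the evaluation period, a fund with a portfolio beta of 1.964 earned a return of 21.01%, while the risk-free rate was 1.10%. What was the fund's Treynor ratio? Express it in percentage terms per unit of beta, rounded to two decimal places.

Treynor = (R_P − R_f) / β_P = (21.01% − 1.10%) / 1.9640 = 19.91% / 1.9640 = 10.14%

10.14%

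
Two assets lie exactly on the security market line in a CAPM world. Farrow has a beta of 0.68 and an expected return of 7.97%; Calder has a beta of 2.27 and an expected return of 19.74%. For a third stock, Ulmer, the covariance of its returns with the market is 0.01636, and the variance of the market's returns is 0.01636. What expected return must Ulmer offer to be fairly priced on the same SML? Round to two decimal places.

MRP = (19.74% − 7.97%) / (2.27 − 0.68) = 7.4025%
R_f = 7.97% − 0.68 × 7.4025% = 2.9363%
β_Ulmer = Cov / Var(R_m) = 0.01636 / 0.01636 = 1.0000
E(R_Ulmer) = R_f + β × MRP = 2.9363% + 1.0000 × 7.4025% = 10.34%

10.34%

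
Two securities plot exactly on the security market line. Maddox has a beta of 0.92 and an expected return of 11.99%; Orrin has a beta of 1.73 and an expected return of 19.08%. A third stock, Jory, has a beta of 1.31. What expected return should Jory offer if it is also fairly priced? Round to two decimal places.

15.40%

MRP (SML slope) = (19.08% − 11.99%) / (1.73 − 0.92) = 7.09% / 0.81 = 8.7531%
R_f (intercept) = 11.99% − 0.92 × 8.7531% = 3.9371%
E(R_Jory) = R_f + β × MRP = 3.9371% + 1.31 × 8.7531% = 15.40%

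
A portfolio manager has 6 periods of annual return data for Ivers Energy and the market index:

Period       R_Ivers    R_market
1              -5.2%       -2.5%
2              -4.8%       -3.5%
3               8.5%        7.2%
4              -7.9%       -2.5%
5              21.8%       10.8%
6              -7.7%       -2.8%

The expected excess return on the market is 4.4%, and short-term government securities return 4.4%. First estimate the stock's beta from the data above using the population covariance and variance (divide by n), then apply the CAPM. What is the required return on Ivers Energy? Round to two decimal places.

Mean R_i = (-5.2 − 4.8 + 8.5 − 7.9 + 21.8 − 7.7) / 6 = 0.7833%
Mean R_m = (-2.5 − 3.5 + 7.2 − 2.5 + 10.8 − 2.8) / 6 = 1.1167%
Σ(R_i − R̄_i)(R_m − R̄_m) = 362.5017  ⇒  Cov = 362.5017 / 6 = 60.4170
Σ(R_m − R̄_m)² = 193.5883  ⇒  Var(R_m) = 193.5883 / 6 = 32.2647
β = Cov / Var(R_m) = 60.4170 / 32.2647 = 1.8725
E(R) = R_f + β × MRP = 4.4% + 1.8725 × 4.4% = 12.64%

12.64%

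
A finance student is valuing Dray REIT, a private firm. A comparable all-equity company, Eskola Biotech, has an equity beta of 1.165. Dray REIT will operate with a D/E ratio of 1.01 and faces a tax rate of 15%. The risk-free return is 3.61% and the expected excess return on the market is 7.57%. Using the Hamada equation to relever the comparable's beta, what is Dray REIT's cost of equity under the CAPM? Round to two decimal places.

β_L = β_U × [1 + (1 − t)(D/E)] = 1.165 × [1 + (1 − 0.15) × 1.01]
    = 1.165 × [1 + 0.85 × 1.01] = 1.165 × 1.8585 = 2.1652
E(R) = R_f + β_L × MRP = 3.61% + 2.1652 × 7.57% = 20.00%

20.00%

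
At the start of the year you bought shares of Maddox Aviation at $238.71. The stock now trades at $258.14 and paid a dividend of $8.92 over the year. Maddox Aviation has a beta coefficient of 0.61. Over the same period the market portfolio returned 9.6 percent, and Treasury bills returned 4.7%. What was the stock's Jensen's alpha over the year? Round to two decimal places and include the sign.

Realised HPR = (P1 + D1 − P0) / P0 = (258.14 + 8.92 − 238.71) / 238.71 = 28.35 / 238.71 = 11.8763%
MRP = 9.6% − 4.7% = 4.90%
CAPM required = R_f + β·MRP = 4.7% + 0.61 × 4.9% = 7.6890%
α = realised − required = 11.8763% − 7.6890% = +4.19%

+4.19%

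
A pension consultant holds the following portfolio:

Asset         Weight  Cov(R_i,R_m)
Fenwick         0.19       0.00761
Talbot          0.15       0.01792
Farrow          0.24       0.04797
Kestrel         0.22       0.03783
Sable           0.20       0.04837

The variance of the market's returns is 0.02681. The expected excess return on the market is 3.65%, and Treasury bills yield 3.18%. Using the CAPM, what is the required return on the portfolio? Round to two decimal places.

β_Fenwick = 0.00761 / 0.02681 = 0.2838
β_Talbot = 0.01792 / 0.02681 = 0.6684
β_Farrow = 0.04797 / 0.02681 = 1.7893
β_Kestrel = 0.03783 / 0.02681 = 1.4110
β_Sable = 0.04837 / 0.02681 = 1.8042
β_P = Σ w_i β_i = 0.19×0.2838 + 0.15×0.6684 + 0.24×1.7893 + 0.22×1.4110 + 0.20×1.8042 = 1.2549
E(R_P) = R_f + β_P × MRP = 3.18% + 1.2549 × 3.65% = 7.76%

7.76%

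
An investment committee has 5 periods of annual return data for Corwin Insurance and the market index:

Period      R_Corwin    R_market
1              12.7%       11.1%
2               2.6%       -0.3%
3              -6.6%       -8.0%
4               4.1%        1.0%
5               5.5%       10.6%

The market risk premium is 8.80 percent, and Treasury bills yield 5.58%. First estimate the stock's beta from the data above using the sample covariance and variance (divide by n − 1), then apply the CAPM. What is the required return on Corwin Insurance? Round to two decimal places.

Mean R_i = (12.7 + 2.6 − 6.6 + 4.1 + 5.5) / 5 = 3.6600%
Mean R_m = (11.1 − 0.3 − 8.0 + 1.0 + 10.6) / 5 = 2.8800%
Σ(R_i − R̄_i)(R_m − R̄_m) = 202.6860  ⇒  Cov = 202.6860 / 4 = 50.6715
Σ(R_m − R̄_m)² = 259.1880  ⇒  Var(R_m) = 259.1880 / 4 = 64.7970
β = Cov / Var(R_m) = 50.6715 / 64.7970 = 0.7820
E(R) = R_f + β × MRP = 5.58% + 0.7820 × 8.80% = 12.46%

12.46%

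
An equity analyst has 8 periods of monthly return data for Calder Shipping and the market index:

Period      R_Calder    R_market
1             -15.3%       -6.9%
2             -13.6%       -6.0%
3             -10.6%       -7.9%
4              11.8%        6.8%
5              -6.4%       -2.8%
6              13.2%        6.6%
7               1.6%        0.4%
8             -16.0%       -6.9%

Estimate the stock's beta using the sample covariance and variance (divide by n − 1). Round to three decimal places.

Mean R_i = (-15.3 − 13.6 − 10.6 + 11.8 − 6.4 + 13.2 + 1.6 − 16.0) / 8 = -4.4125%
Mean R_m = (-6.9 − 6.0 − 7.9 + 6.8 − 2.8 + 6.6 + 0.4 − 6.9) / 8 = -2.0875%
Σ(R_i − R̄_i)(R_m − R̄_m) = 493.5413  ⇒  Cov = 493.5413 / 7 = 70.5059
Σ(R_m − R̄_m)² = 256.5688  ⇒  Var(R_m) = 256.5688 / 7 = 36.6527
β = Cov / Var(R_m) = 70.5059 / 36.6527 = 1.9236

1.924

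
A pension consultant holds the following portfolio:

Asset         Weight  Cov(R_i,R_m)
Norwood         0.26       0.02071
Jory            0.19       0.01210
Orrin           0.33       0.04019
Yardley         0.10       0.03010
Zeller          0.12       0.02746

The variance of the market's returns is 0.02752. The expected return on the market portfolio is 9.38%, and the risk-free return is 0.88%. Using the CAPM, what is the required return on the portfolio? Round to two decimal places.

β_Norwood = 0.02071 / 0.02752 = 0.7525
β_Jory = 0.01210 / 0.02752 = 0.4397
β_Orrin = 0.04019 / 0.02752 = 1.4604
β_Yardley = 0.03010 / 0.02752 = 1.0938
β_Zeller = 0.02746 / 0.02752 = 0.9978
β_P = Σ w_i β_i = 0.26×0.7525 + 0.19×0.4397 + 0.33×1.4604 + 0.10×1.0938 + 0.12×0.9978 = 0.9902
MRP = 9.38% − 0.88% = 8.50%
E(R_P) = R_f + β_P × MRP = 0.88% + 0.9902 × 8.50% = 9.30%

9.30%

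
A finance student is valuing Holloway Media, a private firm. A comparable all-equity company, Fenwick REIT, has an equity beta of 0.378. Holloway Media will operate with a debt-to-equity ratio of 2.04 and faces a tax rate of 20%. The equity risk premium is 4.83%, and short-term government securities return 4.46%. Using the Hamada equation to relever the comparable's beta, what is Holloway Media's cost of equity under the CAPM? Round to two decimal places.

9.27%

β_L = β_U × [1 + (1 − t)(D/E)] = 0.378 × [1 + (1 − 0.20) × 2.04]
    = 0.378 × [1 + 0.80 × 2.04] = 0.378 × 2.6320 = 0.9949
E(R) = R_f + β_L × MRP = 4.46% + 0.9949 × 4.83% = 9.27%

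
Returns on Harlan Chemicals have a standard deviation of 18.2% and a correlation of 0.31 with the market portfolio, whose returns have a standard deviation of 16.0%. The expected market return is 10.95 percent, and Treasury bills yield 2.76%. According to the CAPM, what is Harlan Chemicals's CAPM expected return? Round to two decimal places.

β = ρ × σ_i / σ_m = 0.31 × 18.2% / 16.0% = 0.3526
MRP = 10.95% − 2.76% = 8.19%
E(R) = 2.76% + 0.3526 × 8.19% = 5.65%

5.65%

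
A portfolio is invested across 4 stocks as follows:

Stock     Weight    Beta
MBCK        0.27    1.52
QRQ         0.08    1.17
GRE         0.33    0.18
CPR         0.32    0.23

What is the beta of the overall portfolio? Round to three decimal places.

β_P = Σ w_i β_i = 0.27×1.52 + 0.08×1.17 + 0.33×0.18 + 0.32×0.23 = 0.6370

0.637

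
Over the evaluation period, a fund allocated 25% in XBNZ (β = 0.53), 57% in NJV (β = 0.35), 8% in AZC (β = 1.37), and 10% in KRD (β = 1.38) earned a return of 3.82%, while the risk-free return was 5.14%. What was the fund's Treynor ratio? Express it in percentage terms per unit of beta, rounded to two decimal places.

β_P = 0.25×0.53 + 0.57×0.35 + 0.08×1.37 + 0.10×1.38 = 0.5796
Treynor = (R_P − R_f) / β_P = (3.82% − 5.14%) / 0.5796 = -1.32% / 0.5796 = -2.28%

-2.28%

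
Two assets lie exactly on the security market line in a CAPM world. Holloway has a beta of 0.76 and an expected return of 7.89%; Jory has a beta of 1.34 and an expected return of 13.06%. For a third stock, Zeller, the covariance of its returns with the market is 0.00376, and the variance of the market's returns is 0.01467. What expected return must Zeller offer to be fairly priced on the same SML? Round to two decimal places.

MRP = (13.06% − 7.89%) / (1.34 − 0.76) = 8.9138%
R_f = 7.89% − 0.76 × 8.9138% = 1.1155%
β_Zeller = Cov / Var(R_m) = 0.00376 / 0.01467 = 0.2563
E(R_Zeller) = R_f + β × MRP = 1.1155% + 0.2563 × 8.9138% = 3.40%

3.40%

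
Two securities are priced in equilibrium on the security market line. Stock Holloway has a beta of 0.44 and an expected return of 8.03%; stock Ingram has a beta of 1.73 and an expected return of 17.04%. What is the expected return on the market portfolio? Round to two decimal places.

Both satisfy E(R) = R_f + β·MRP, so the slope of the SML is
MRP = (17.04% − 8.03%) / (1.73 − 0.44) = 9.01% / 1.29 = 6.9845%
R_f = E(R_Holloway) − β_Holloway·MRP = 8.03% − 0.44 × 6.9845% = 4.9568%
E(R_m) = R_f + MRP = 4.9568% + 6.9845% = 11.94%

11.94%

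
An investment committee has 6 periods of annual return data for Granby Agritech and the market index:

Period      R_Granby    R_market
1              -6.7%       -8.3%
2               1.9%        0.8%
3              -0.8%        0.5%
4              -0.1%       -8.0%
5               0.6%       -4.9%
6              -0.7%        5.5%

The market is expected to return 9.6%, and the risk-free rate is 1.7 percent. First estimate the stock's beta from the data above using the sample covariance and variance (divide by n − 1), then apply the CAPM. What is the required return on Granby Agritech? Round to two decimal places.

3.60%

Mean R_i = (-6.7 + 1.9 − 0.8 − 0.1 + 0.6 − 0.7) / 6 = -0.9667%
Mean R_m = (-8.3 + 0.8 + 0.5 − 8.0 − 4.9 + 5.5) / 6 = -2.4000%
Σ(R_i − R̄_i)(R_m − R̄_m) = 36.8200  ⇒  Cov = 36.8200 / 5 = 7.3640
Σ(R_m − R̄_m)² = 153.4800  ⇒  Var(R_m) = 153.4800 / 5 = 30.6960
β = Cov / Var(R_m) = 7.3640 / 30.6960 = 0.2399
MRP = 9.6% − 1.7% = 7.90%
E(R) = R_f + β × MRP = 1.7% + 0.2399 × 7.9% = 3.60%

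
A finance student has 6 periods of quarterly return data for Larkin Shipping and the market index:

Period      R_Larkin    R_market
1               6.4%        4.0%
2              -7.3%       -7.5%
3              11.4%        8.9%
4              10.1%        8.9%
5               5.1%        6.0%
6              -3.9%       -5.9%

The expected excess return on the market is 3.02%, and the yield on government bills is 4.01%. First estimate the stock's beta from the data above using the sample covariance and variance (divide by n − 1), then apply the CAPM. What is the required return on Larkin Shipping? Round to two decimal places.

Mean R_i = (6.4 − 7.3 + 11.4 + 10.1 + 5.1 − 3.9) / 6 = 3.6333%
Mean R_m = (4.0 − 7.5 + 8.9 + 8.9 + 6.0 − 5.9) / 6 = 2.4000%
Σ(R_i − R̄_i)(R_m − R̄_m) = 272.9900  ⇒  Cov = 272.9900 / 5 = 54.5980
Σ(R_m − R̄_m)² = 266.9200  ⇒  Var(R_m) = 266.9200 / 5 = 53.3840
β = Cov / Var(R_m) = 54.5980 / 53.3840 = 1.0227
E(R) = R_f + β × MRP = 4.01% + 1.0227 × 3.02% = 7.10%

7.10%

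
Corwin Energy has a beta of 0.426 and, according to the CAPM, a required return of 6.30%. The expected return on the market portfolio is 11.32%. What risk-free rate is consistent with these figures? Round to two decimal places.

E(R) = R_f + β(E(R_m) − R_f) = R_f(1 − β) + β·E(R_m)
6.30% = R_f × (1 − 0.426) + 0.426 × 11.32%
6.30% = R_f × 0.574 + 4.82232%
R_f = (6.30% − 4.82232%) / 0.574 = 2.57%

2.57%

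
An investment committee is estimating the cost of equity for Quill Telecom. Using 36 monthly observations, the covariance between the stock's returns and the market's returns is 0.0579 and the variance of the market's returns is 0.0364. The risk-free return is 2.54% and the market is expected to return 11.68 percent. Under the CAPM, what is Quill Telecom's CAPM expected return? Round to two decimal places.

β = Cov(R_i, R_m) / Var(R_m) = 0.0579 / 0.0364 = 1.5907
MRP = 11.68% − 2.54% = 9.14%
E(R) = R_f + β × MRP = 2.54% + 1.5907 × 9.14% = 17.08%

17.08%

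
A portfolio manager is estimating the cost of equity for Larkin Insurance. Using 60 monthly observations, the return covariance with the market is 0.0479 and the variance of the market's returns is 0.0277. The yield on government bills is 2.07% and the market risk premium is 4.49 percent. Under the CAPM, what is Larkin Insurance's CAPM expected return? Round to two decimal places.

β = Cov(R_i, R_m) / Var(R_m) = 0.0479 / 0.0277 = 1.7292
E(R) = R_f + β × MRP = 2.07% + 1.7292 × 4.49% = 9.83%

9.83%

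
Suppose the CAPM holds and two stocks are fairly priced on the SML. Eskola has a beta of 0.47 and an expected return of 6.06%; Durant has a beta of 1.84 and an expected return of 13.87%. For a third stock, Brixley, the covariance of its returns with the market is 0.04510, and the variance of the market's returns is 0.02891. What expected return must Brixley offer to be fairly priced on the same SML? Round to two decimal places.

12.27%

MRP = (13.87% − 6.06%) / (1.84 − 0.47) = 5.7007%
R_f = 6.06% − 0.47 × 5.7007% = 3.3807%
β_Brixley = Cov / Var(R_m) = 0.04510 / 0.02891 = 1.5600
E(R_Brixley) = R_f + β × MRP = 3.3807% + 1.5600 × 5.7007% = 12.27%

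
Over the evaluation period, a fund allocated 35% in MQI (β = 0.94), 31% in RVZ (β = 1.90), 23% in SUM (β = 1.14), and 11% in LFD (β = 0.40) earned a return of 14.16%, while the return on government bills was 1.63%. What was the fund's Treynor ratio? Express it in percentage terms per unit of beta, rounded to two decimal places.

10.24%

β_P = 0.35×0.94 + 0.31×1.90 + 0.23×1.14 + 0.11×0.40 = 1.2242
Treynor = (R_P − R_f) / β_P = (14.16% − 1.63%) / 1.2242 = 12.53% / 1.2242 = 10.24%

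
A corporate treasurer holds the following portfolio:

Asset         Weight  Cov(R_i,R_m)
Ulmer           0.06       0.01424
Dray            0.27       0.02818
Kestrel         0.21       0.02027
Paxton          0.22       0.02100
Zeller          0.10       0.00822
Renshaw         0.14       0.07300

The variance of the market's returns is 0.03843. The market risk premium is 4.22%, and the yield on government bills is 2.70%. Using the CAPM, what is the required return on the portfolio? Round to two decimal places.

5.82%

β_Ulmer = 0.01424 / 0.03843 = 0.3705
β_Dray = 0.02818 / 0.03843 = 0.7333
β_Kestrel = 0.02027 / 0.03843 = 0.5275
β_Paxton = 0.02100 / 0.03843 = 0.5464
β_Zeller = 0.00822 / 0.03843 = 0.2139
β_Renshaw = 0.07300 / 0.03843 = 1.8996
β_P = Σ w_i β_i = 0.06×0.3705 + 0.27×0.7333 + 0.21×0.5275 + 0.22×0.5464 + 0.10×0.2139 + 0.14×1.8996 = 0.7385
E(R_P) = R_f + β_P × MRP = 2.70% + 0.7385 × 4.22% = 5.82%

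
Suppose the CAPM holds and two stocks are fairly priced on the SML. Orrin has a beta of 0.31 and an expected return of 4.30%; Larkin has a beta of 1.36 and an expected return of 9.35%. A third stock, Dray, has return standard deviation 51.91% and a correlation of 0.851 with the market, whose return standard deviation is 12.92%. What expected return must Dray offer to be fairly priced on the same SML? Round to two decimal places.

MRP = (9.35% − 4.30%) / (1.36 − 0.31) = 4.8095%
R_f = 4.30% − 0.31 × 4.8095% = 2.8091%
β_Dray = ρ·σ_i/σ_m = 0.851 × 51.91 / 12.92 = 3.4191
E(R_Dray) = R_f + β × MRP = 2.8091% + 3.4191 × 4.8095% = 19.25%

19.25%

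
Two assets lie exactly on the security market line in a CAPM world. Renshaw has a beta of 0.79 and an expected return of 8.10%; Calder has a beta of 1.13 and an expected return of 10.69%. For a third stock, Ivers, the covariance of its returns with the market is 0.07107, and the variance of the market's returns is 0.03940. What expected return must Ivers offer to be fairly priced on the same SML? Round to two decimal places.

15.82%

MRP = (10.69% − 8.10%) / (1.13 − 0.79) = 7.6176%
R_f = 8.10% − 0.79 × 7.6176% = 2.0821%
β_Ivers = Cov / Var(R_m) = 0.07107 / 0.03940 = 1.8038
E(R_Ivers) = R_f + β × MRP = 2.0821% + 1.8038 × 7.6176% = 15.82%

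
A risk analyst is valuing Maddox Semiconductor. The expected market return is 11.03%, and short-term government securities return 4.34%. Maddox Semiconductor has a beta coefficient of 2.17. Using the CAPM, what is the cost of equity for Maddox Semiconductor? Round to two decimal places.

Market risk premium = E(R_m) − R_f = 11.03% − 4.34% = 6.69%
E(R) = R_f + β × MRP = 4.34% + 2.17 × 6.69% = 18.86%

18.86%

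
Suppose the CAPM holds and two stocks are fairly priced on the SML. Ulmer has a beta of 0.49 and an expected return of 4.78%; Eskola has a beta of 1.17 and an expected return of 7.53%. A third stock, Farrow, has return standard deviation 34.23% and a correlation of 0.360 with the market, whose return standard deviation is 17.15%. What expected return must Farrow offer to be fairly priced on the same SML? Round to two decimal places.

MRP = (7.53% − 4.78%) / (1.17 − 0.49) = 4.0441%
R_f = 4.78% − 0.49 × 4.0441% = 2.7984%
β_Farrow = ρ·σ_i/σ_m = 0.360 × 34.23 / 17.15 = 0.7185
E(R_Farrow) = R_f + β × MRP = 2.7984% + 0.7185 × 4.0441% = 5.70%

5.70%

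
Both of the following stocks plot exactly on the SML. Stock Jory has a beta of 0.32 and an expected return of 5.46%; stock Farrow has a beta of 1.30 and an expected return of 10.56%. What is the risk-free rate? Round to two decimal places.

Both satisfy E(R) = R_f + β·MRP, so the slope of the SML is
MRP = (10.56% − 5.46%) / (1.30 − 0.32) = 5.10% / 0.98 = 5.2041%
R_f = E(R_Jory) − β_Jory·MRP = 5.46% − 0.32 × 5.2041% = 3.7947%

3.79%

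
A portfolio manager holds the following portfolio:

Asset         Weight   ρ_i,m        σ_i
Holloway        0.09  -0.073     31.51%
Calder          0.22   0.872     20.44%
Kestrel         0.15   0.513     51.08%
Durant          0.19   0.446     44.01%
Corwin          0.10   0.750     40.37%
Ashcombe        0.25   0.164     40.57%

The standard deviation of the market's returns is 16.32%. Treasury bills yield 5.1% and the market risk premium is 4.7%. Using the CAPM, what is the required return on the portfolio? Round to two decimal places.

9.73%

β_Holloway = -0.073 × 31.51% / 16.32% = -0.1409
β_Calder = 0.872 × 20.44% / 16.32% = 1.0921
β_Kestrel = 0.513 × 51.08% / 16.32% = 1.6056
β_Durant = 0.446 × 44.01% / 16.32% = 1.2027
β_Corwin = 0.750 × 40.37% / 16.32% = 1.8552
β_Ashcombe = 0.164 × 40.57% / 16.32% = 0.4077
β_P = Σ w_i β_i = 0.09×-0.1409 + 0.22×1.0921 + 0.15×1.6056 + 0.19×1.2027 + 0.10×1.8552 + 0.25×0.4077 = 0.9844
E(R_P) = R_f + β_P × MRP = 5.1% + 0.9844 × 4.7% = 9.73%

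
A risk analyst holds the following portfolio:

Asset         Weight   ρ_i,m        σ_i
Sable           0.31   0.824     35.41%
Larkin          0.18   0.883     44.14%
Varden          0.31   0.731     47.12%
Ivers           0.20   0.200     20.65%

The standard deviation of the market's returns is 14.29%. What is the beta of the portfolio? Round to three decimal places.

β_Sable = 0.824 × 35.41% / 14.29% = 2.0418
β_Larkin = 0.883 × 44.14% / 14.29% = 2.7275
β_Varden = 0.731 × 47.12% / 14.29% = 2.4104
β_Ivers = 0.200 × 20.65% / 14.29% = 0.2890
β_P = Σ w_i β_i = 0.31×2.0418 + 0.18×2.7275 + 0.31×2.4104 + 0.20×0.2890 = 1.9289

1.929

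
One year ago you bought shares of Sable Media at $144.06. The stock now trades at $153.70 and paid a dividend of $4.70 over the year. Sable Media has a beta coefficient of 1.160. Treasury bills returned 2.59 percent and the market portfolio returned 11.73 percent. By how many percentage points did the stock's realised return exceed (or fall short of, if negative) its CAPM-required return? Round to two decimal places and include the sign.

Realised HPR = (P1 + D1 − P0) / P0 = (153.70 + 4.70 − 144.06) / 144.06 = 14.34 / 144.06 = 9.9542%
MRP = 11.73% − 2.59% = 9.14%
CAPM required = R_f + β·MRP = 2.59% + 1.160 × 9.14% = 13.19240%
α = realised − required = 9.9542% − 13.19240% = -3.24%

-3.24%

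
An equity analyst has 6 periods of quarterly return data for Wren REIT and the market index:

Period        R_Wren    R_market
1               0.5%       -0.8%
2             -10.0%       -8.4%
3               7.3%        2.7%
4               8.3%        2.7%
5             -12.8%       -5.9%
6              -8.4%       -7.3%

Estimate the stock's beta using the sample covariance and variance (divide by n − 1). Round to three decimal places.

Mean R_i = (0.5 − 10.0 + 7.3 + 8.3 − 12.8 − 8.4) / 6 = -2.5167%
Mean R_m = (-0.8 − 8.4 + 2.7 + 2.7 − 5.9 − 7.3) / 6 = -2.8333%
Σ(R_i − R̄_i)(R_m − R̄_m) = 219.7767  ⇒  Cov = 219.7767 / 5 = 43.9553
Σ(R_m − R̄_m)² = 125.7133  ⇒  Var(R_m) = 125.7133 / 5 = 25.1427
β = Cov / Var(R_m) = 43.9553 / 25.1427 = 1.7482

1.748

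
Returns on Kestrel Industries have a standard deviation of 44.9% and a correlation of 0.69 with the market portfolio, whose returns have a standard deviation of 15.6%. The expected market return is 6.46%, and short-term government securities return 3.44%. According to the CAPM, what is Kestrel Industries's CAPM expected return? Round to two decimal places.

β = ρ × σ_i / σ_m = 0.69 × 44.9% / 15.6% = 1.9860
MRP = 6.46% − 3.44% = 3.02%
E(R) = 3.44% + 1.9860 × 3.02% = 9.44%

9.44%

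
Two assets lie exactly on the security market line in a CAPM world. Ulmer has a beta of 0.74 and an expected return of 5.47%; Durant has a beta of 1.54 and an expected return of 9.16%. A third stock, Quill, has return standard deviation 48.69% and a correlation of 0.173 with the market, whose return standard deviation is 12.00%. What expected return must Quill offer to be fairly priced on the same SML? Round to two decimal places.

MRP = (9.16% − 5.47%) / (1.54 − 0.74) = 4.6125%
R_f = 5.47% − 0.74 × 4.6125% = 2.0568%
β_Quill = ρ·σ_i/σ_m = 0.173 × 48.69 / 12.00 = 0.7019
E(R_Quill) = R_f + β × MRP = 2.0568% + 0.7019 × 4.6125% = 5.29%

5.29%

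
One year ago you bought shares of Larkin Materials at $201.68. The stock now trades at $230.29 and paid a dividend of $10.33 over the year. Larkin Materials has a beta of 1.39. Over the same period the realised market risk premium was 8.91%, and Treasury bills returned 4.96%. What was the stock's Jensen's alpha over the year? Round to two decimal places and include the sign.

+1.96%

Realised HPR = (P1 + D1 − P0) / P0 = (230.29 + 10.33 − 201.68) / 201.68 = 38.94 / 201.68 = 19.3078%
CAPM required = R_f + β·MRP = 4.96% + 1.39 × 8.91% = 17.3449%
α = realised − required = 19.3078% − 17.3449% = +1.96%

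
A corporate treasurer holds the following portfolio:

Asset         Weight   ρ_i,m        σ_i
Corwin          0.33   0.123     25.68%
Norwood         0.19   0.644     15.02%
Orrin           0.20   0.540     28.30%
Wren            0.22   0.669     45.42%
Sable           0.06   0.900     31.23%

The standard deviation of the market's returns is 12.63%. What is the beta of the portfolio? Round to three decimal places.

1.133

β_Corwin = 0.123 × 25.68% / 12.63% = 0.2501
β_Norwood = 0.644 × 15.02% / 12.63% = 0.7659
β_Orrin = 0.540 × 28.30% / 12.63% = 1.2100
β_Wren = 0.669 × 45.42% / 12.63% = 2.4059
β_Sable = 0.900 × 31.23% / 12.63% = 2.2254
β_P = Σ w_i β_i = 0.33×0.2501 + 0.19×0.7659 + 0.20×1.2100 + 0.22×2.4059 + 0.06×2.2254 = 1.1329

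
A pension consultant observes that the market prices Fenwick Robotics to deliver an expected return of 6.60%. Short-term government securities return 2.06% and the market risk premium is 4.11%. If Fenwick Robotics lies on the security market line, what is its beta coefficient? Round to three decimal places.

1.105

β = (E(R) − R_f) / MRP = (6.60% − 2.06%) / 4.11% = 4.54% / 4.11% = 1.105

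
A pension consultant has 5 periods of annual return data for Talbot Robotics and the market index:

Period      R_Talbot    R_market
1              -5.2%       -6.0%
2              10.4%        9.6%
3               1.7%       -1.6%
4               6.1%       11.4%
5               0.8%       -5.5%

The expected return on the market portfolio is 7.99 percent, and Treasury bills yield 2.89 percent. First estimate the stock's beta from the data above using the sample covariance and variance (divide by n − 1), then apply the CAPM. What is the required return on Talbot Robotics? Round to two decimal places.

Mean R_i = (-5.2 + 10.4 + 1.7 + 6.1 + 0.8) / 5 = 2.7600%
Mean R_m = (-6.0 + 9.6 − 1.6 + 11.4 − 5.5) / 5 = 1.5800%
Σ(R_i − R̄_i)(R_m − R̄_m) = 171.6560  ⇒  Cov = 171.6560 / 4 = 42.9140
Σ(R_m − R̄_m)² = 278.4480  ⇒  Var(R_m) = 278.4480 / 4 = 69.6120
β = Cov / Var(R_m) = 42.9140 / 69.6120 = 0.6165
MRP = 7.99% − 2.89% = 5.10%
E(R) = R_f + β × MRP = 2.89% + 0.6165 × 5.10% = 6.03%

6.03%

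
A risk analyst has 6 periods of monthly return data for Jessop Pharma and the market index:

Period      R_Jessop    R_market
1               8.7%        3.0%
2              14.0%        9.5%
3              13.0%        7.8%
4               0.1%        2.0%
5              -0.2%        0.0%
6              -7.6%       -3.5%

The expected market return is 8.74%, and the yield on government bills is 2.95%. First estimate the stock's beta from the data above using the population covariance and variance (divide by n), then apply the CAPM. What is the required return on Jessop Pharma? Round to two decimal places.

Mean R_i = (8.7 + 14.0 + 13.0 + 0.1 − 0.2 − 7.6) / 6 = 4.6667%
Mean R_m = (3.0 + 9.5 + 7.8 + 2.0 + 0.0 − 3.5) / 6 = 3.1333%
Σ(R_i − R̄_i)(R_m − R̄_m) = 199.5667  ⇒  Cov = 199.5667 / 6 = 33.2611
Σ(R_m − R̄_m)² = 117.4333  ⇒  Var(R_m) = 117.4333 / 6 = 19.5722
β = Cov / Var(R_m) = 33.2611 / 19.5722 = 1.6994
MRP = 8.74% − 2.95% = 5.79%
E(R) = R_f + β × MRP = 2.95% + 1.6994 × 5.79% = 12.79%

12.79%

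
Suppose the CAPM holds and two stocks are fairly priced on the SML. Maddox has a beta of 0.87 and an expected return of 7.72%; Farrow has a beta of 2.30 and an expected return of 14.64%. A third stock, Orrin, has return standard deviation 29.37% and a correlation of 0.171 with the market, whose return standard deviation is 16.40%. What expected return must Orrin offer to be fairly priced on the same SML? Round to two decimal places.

MRP = (14.64% − 7.72%) / (2.30 − 0.87) = 4.8392%
R_f = 7.72% − 0.87 × 4.8392% = 3.5099%
β_Orrin = ρ·σ_i/σ_m = 0.171 × 29.37 / 16.40 = 0.3062
E(R_Orrin) = R_f + β × MRP = 3.5099% + 0.3062 × 4.8392% = 4.99%

4.99%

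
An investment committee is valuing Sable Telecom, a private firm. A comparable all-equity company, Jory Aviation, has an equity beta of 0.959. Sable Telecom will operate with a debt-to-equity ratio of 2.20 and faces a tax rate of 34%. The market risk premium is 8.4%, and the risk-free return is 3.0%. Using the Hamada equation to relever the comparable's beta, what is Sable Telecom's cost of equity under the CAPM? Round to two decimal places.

β_L = β_U × [1 + (1 − t)(D/E)] = 0.959 × [1 + (1 − 0.34) × 2.20]
    = 0.959 × [1 + 0.66 × 2.20] = 0.959 × 2.4520 = 2.3515
E(R) = R_f + β_L × MRP = 3.0% + 2.3515 × 8.4% = 22.75%

22.75%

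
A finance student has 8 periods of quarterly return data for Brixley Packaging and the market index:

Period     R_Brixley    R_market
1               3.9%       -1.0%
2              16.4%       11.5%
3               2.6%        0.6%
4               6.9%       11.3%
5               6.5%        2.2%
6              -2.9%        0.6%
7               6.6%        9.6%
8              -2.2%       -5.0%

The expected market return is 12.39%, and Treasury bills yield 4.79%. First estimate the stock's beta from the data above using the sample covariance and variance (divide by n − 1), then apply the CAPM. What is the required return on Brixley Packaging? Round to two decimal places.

Mean R_i = (3.9 + 16.4 + 2.6 + 6.9 + 6.5 − 2.9 + 6.6 − 2.2) / 8 = 4.7250%
Mean R_m = (-1.0 + 11.5 + 0.6 + 11.3 + 2.2 + 0.6 + 9.6 − 5.0) / 8 = 3.7250%
Σ(R_i − R̄_i)(R_m − R̄_m) = 210.3450  ⇒  Cov = 210.3450 / 7 = 30.0493
Σ(R_m − R̄_m)² = 272.6550  ⇒  Var(R_m) = 272.6550 / 7 = 38.9507
β = Cov / Var(R_m) = 30.0493 / 38.9507 = 0.7715
MRP = 12.39% − 4.79% = 7.60%
E(R) = R_f + β × MRP = 4.79% + 0.7715 × 7.60% = 10.65%

10.65%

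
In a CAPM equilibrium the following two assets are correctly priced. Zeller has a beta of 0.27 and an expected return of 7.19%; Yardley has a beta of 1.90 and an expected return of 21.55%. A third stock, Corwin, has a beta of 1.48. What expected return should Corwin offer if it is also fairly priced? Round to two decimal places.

MRP (SML slope) = (21.55% − 7.19%) / (1.90 − 0.27) = 14.36% / 1.63 = 8.8098%
R_f (intercept) = 7.19% − 0.27 × 8.8098% = 4.8114%
E(R_Corwin) = R_f + β × MRP = 4.8114% + 1.48 × 8.8098% = 17.85%

17.85%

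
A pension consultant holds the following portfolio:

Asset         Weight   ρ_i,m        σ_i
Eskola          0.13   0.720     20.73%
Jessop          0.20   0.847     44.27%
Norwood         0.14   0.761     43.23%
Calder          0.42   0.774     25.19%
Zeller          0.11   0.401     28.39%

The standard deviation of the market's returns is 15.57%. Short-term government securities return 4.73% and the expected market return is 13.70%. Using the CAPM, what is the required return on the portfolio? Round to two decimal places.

β_Eskola = 0.720 × 20.73% / 15.57% = 0.9586
β_Jessop = 0.847 × 44.27% / 15.57% = 2.4083
β_Norwood = 0.761 × 43.23% / 15.57% = 2.1129
β_Calder = 0.774 × 25.19% / 15.57% = 1.2522
β_Zeller = 0.401 × 28.39% / 15.57% = 0.7312
β_P = Σ w_i β_i = 0.13×0.9586 + 0.20×2.4083 + 0.14×2.1129 + 0.42×1.2522 + 0.11×0.7312 = 1.5084
MRP = 13.70% − 4.73% = 8.97%
E(R_P) = R_f + β_P × MRP = 4.73% + 1.5084 × 8.97% = 18.26%

18.26%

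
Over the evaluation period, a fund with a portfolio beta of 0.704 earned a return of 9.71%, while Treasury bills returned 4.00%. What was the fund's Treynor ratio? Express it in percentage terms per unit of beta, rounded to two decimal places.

8.11%

Treynor = (R_P − R_f) / β_P = (9.71% − 4.00%) / 0.7040 = 5.71% / 0.7040 = 8.11%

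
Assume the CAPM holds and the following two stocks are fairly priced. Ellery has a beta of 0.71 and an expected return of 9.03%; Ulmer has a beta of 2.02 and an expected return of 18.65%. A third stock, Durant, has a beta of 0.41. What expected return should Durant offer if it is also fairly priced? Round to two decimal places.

MRP (SML slope) = (18.65% − 9.03%) / (2.02 − 0.71) = 9.62% / 1.31 = 7.3435%
R_f (intercept) = 9.03% − 0.71 × 7.3435% = 3.8161%
E(R_Durant) = R_f + β × MRP = 3.8161% + 0.41 × 7.3435% = 6.83%

6.83%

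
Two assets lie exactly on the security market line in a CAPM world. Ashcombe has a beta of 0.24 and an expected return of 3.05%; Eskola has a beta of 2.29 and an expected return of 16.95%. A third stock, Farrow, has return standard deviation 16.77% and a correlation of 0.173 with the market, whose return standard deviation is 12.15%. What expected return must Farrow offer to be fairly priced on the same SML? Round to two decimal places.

MRP = (16.95% − 3.05%) / (2.29 − 0.24) = 6.7805%
R_f = 3.05% − 0.24 × 6.7805% = 1.4227%
β_Farrow = ρ·σ_i/σ_m = 0.173 × 16.77 / 12.15 = 0.2388
E(R_Farrow) = R_f + β × MRP = 1.4227% + 0.2388 × 6.7805% = 3.04%

3.04%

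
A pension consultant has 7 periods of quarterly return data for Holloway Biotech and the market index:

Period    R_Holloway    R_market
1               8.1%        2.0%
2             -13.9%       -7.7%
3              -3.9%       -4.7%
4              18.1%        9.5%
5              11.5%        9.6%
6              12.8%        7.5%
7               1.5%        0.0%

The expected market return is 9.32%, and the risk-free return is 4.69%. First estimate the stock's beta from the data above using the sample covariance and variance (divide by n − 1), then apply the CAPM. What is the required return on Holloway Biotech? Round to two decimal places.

Mean R_i = (8.1 − 13.9 − 3.9 + 18.1 + 11.5 + 12.8 + 1.5) / 7 = 4.8857%
Mean R_m = (2.0 − 7.7 − 4.7 + 9.5 + 9.6 + 7.5 + 0.0) / 7 = 2.3143%
Σ(R_i − R̄_i)(R_m − R̄_m) = 440.7614  ⇒  Cov = 440.7614 / 6 = 73.4602
Σ(R_m − R̄_m)² = 286.5486  ⇒  Var(R_m) = 286.5486 / 6 = 47.7581
β = Cov / Var(R_m) = 73.4602 / 47.7581 = 1.5382
MRP = 9.32% − 4.69% = 4.63%
E(R) = R_f + β × MRP = 4.69% + 1.5382 × 4.63% = 11.81%

11.81%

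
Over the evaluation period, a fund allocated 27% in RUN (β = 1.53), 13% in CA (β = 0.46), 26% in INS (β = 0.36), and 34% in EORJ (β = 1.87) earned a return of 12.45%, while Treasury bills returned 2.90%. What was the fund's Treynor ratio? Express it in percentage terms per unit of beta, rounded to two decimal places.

β_P = 0.27×1.53 + 0.13×0.46 + 0.26×0.36 + 0.34×1.87 = 1.2023
Treynor = (R_P − R_f) / β_P = (12.45% − 2.90%) / 1.2023 = 9.55% / 1.2023 = 7.94%

7.94%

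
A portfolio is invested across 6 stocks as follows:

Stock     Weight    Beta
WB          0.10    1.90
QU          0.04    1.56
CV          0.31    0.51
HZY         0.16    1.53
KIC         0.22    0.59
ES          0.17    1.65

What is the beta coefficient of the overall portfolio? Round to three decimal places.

1.066

β_P = Σ w_i β_i = 0.10×1.90 + 0.04×1.56 + 0.31×0.51 + 0.16×1.53 + 0.22×0.59 + 0.17×1.65 = 1.0656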